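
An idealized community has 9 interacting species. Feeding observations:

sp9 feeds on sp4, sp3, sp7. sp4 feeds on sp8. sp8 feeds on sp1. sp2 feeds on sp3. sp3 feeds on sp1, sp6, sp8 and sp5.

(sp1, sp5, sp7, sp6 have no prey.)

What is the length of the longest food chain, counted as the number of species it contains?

4 species

One longest chain: sp1 → sp8 → sp3 → sp2.
It has 4 species and 3 links.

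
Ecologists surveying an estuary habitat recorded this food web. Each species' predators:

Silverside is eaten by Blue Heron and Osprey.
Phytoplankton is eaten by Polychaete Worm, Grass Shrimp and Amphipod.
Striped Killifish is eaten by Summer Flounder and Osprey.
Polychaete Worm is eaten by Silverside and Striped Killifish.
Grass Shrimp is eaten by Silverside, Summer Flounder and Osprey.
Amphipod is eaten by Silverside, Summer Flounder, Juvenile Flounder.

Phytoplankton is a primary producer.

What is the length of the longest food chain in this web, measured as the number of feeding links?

3 links

One longest chain: Phytoplankton → Grass Shrimp → Silverside → Blue Heron.
It has 4 species and 3 links.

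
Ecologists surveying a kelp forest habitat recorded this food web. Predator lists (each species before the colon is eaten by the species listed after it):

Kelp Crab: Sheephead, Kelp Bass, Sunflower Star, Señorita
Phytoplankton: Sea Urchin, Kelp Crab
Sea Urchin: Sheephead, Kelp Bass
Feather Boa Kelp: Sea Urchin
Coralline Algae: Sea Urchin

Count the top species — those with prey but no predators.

4

Top species (has prey, but nothing eats it): Sheephead, Kelp Bass, Sunflower Star, Señorita.
Count: 4.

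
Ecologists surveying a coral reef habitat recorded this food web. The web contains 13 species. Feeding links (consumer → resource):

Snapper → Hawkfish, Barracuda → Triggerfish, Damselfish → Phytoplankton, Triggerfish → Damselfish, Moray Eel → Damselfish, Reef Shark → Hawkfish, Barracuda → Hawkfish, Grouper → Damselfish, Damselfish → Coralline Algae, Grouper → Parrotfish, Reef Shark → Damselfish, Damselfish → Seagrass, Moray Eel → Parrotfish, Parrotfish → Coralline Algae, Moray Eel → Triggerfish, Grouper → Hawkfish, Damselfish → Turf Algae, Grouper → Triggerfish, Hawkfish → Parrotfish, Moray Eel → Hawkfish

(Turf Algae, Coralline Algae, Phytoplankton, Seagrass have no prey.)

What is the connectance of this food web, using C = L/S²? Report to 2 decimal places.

The web has S = 13 species and L = 20 feeding links.
C = L / S² = 20 / 169 = 0.1183 ≈ 0.12.

C = 0.12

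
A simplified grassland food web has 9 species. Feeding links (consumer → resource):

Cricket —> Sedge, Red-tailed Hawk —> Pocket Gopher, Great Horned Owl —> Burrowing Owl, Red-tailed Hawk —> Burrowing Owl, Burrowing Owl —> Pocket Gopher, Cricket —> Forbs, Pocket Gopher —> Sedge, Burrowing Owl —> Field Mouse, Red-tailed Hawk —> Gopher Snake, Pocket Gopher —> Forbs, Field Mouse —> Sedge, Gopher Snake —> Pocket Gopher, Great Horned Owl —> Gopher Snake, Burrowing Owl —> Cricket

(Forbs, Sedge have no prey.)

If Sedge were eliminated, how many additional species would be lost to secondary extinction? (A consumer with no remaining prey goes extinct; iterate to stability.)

1

Remove Sedge.
Round 1: Field Mouse (all prey gone) → extinct.
No further losses. Total secondary extinctions: 1.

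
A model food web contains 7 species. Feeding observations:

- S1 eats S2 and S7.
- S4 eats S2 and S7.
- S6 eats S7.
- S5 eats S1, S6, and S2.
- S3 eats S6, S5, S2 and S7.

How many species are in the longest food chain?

One longest chain: S7 → S6 → S5 → S3.
It has 4 species and 3 links.

4 species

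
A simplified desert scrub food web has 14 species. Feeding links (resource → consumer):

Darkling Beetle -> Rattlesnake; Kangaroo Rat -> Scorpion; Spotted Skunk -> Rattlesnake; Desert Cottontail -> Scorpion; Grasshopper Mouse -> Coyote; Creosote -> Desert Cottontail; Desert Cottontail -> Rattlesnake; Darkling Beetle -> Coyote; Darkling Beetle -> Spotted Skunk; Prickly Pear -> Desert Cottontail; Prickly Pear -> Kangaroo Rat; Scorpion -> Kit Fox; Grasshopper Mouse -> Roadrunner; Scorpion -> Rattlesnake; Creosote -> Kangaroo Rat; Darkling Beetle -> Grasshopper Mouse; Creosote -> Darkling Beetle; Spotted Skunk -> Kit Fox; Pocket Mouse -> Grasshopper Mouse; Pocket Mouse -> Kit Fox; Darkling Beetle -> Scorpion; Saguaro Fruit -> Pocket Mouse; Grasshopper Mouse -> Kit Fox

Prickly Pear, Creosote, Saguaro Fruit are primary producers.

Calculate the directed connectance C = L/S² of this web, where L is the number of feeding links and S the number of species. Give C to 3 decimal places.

The web has S = 14 species and L = 23 feeding links.
C = L / S² = 23 / 196 = 0.1173 ≈ 0.117.

C = 0.117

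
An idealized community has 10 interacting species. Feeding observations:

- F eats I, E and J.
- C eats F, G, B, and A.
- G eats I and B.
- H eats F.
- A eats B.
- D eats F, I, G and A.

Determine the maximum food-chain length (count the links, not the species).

One longest chain: E → F → C.
It has 3 species and 2 links.

2 links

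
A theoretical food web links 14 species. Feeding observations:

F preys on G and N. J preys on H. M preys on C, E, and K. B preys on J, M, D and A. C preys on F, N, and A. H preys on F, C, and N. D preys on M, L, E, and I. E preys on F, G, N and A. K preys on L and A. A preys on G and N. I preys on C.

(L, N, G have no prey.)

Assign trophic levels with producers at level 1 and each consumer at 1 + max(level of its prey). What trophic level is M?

N is a producer → level 1.
A eats N (level 1); other prey at levels: G 1 → level 2.
E eats A (level 2); other prey at levels: N 1, G 1, F 2 → level 3.
M eats E (level 3); other prey at levels: C 3, K 3 → level 4.

Trophic level 4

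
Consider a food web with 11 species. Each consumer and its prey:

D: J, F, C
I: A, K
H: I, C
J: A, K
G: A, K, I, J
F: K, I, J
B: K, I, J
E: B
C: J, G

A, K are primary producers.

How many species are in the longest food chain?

5 species

One longest chain: A → I → G → C → D.
It has 5 species and 4 links.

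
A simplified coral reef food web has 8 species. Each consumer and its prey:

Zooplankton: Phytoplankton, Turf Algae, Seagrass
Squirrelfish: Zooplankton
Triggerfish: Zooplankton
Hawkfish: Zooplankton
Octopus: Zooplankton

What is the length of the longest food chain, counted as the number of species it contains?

One longest chain: Phytoplankton → Zooplankton → Octopus.
It has 3 species and 2 links.

3 species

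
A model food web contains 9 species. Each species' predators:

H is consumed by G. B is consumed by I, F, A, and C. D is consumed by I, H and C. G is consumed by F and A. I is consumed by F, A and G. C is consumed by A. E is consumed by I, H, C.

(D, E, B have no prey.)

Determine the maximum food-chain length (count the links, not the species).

One longest chain: D → I → G → A.
It has 4 species and 3 links.

3 links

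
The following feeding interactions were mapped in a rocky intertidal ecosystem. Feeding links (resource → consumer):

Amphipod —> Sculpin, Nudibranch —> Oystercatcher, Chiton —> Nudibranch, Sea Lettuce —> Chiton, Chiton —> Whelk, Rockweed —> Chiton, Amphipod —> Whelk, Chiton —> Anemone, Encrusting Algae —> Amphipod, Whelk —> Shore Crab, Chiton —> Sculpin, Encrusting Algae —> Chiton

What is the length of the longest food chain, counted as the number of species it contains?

One longest chain: Sea Lettuce → Chiton → Nudibranch → Oystercatcher.
It has 4 species and 3 links.

4 species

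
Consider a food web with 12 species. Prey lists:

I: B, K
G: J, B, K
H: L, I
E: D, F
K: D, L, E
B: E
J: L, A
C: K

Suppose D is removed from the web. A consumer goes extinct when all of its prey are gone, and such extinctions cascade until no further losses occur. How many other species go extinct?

0

Remove D.
Every predator of it retains at least one other prey: E still has F; K still has L, E.
No consumer loses all prey, so no secondary extinctions occur.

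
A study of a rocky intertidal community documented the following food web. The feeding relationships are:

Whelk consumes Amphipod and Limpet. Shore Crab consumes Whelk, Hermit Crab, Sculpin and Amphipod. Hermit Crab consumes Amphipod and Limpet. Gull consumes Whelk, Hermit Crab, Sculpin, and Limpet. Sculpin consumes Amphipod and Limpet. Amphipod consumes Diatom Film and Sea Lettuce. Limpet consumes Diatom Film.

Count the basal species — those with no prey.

Basal species (no prey listed): Sea Lettuce, Diatom Film.
Count: 2.

2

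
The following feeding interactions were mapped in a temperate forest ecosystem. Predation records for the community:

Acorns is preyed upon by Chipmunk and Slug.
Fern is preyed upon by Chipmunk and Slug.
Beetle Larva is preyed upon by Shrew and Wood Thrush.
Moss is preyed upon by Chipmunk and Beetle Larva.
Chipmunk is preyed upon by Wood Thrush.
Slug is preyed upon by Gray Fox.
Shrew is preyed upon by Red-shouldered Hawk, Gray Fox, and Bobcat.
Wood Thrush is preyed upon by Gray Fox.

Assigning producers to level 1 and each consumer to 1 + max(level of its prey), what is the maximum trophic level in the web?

Producers (level 1): Fern, Acorns, Moss.
Moss → Beetle Larva → Shrew → Bobcat gives Bobcat level 4.
No species has a prey at level 4, so no species reaches level 5.

4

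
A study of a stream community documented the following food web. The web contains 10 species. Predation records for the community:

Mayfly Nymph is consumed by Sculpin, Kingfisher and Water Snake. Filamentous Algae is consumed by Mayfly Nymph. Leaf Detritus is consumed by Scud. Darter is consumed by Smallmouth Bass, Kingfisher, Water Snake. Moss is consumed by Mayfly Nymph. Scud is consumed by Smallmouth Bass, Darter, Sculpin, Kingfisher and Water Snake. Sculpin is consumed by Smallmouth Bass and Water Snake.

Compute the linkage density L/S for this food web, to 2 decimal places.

There are L = 16 links among S = 10 species.
L/S = 16/10 = 1.6000 ≈ 1.60.

L/S = 1.60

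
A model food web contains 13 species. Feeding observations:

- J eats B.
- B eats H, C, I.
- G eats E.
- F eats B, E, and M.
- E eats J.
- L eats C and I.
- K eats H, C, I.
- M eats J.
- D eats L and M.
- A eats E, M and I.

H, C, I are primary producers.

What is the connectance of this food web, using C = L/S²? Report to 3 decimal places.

C = 0.118

The web has S = 13 species and L = 20 feeding links.
C = L / S² = 20 / 169 = 0.1183 ≈ 0.118.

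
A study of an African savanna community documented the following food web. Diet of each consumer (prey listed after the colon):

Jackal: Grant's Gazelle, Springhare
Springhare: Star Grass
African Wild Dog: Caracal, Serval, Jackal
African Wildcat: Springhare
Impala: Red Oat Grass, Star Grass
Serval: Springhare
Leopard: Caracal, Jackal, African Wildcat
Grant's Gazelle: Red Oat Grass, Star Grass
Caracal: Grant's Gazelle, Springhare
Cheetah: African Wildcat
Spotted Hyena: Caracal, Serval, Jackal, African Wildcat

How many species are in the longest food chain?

One longest chain: Red Oat Grass → Grant's Gazelle → Caracal → African Wild Dog.
It has 4 species and 3 links.

4 species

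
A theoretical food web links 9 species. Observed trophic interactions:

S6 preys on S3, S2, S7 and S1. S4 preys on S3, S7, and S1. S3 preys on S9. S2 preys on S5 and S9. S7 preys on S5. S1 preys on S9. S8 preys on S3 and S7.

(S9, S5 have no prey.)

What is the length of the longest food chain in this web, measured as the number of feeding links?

2 links

One longest chain: S9 → S3 → S8.
It has 3 species and 2 links.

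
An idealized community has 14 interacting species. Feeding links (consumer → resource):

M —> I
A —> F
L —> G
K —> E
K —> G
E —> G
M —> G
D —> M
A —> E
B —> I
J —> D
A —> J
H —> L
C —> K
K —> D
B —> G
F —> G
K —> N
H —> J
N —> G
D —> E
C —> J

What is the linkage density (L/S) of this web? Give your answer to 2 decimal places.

There are L = 22 links among S = 14 species.
L/S = 22/14 = 1.5714 ≈ 1.57.

L/S = 1.57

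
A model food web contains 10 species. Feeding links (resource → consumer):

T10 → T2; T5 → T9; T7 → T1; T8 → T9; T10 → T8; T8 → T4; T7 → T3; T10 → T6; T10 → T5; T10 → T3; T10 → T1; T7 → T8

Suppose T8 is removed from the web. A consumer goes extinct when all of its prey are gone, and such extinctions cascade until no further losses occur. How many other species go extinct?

Remove T8.
Round 1: T4 (all prey gone) → extinct.
No further losses. Total secondary extinctions: 1.

1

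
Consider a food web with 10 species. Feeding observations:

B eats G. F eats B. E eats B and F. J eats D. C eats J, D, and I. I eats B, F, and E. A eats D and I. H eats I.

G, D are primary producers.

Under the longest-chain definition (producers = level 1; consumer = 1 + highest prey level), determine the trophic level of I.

G is a producer → level 1.
B eats G → level 2.
F eats B → level 3.
E eats F (level 3); other prey at levels: B 2 → level 4.
I eats E (level 4); other prey at levels: B 2, F 3 → level 5.

Trophic level 5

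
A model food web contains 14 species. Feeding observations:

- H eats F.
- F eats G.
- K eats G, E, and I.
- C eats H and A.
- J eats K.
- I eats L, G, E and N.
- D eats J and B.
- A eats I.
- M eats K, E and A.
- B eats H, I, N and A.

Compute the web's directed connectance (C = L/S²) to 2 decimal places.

C = 0.11

The web has S = 14 species and L = 22 feeding links.
C = L / S² = 22 / 196 = 0.1122 ≈ 0.11.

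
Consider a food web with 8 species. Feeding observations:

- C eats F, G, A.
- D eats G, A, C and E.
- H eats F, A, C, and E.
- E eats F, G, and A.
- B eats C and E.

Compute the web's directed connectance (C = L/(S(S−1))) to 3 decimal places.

C = 0.286

The web has S = 8 species and L = 16 feeding links.
C = L / (S(S−1)) = 16 / 56 = 0.2857 ≈ 0.286.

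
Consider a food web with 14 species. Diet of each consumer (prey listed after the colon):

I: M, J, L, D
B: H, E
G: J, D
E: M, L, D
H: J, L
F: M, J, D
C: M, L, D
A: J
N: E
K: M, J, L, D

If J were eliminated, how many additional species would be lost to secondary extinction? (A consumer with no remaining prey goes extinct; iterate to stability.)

Remove J.
Round 1: A (all prey gone) → extinct.
No further losses. Total secondary extinctions: 1.

1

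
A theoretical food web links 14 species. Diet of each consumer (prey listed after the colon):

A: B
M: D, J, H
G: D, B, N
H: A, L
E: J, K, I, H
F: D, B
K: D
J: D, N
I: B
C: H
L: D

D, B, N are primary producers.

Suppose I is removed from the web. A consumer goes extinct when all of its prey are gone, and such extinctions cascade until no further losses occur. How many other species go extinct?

0

Remove I.
Every predator of it retains at least one other prey: E still has J, K, H.
No consumer loses all prey, so no secondary extinctions occur.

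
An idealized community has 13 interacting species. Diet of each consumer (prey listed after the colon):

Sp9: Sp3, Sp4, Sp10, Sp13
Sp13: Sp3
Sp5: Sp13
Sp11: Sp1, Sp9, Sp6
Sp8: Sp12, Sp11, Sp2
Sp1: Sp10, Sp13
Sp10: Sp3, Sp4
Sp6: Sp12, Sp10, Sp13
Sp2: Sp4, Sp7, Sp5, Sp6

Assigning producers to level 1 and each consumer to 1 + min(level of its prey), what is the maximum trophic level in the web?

3

Producers (level 1): Sp3, Sp12, Sp4, Sp7.
Following each consumer down to its lowest-level prey: Sp3 → Sp13 → Sp5 (levels 1 through 3).
All prey of Sp5 (Sp13 2) are at level 2 or above, so Sp5 is at level 1 + 2 = 3.
Every consumer has at least one prey at level 2 or below, so none exceeds level 3.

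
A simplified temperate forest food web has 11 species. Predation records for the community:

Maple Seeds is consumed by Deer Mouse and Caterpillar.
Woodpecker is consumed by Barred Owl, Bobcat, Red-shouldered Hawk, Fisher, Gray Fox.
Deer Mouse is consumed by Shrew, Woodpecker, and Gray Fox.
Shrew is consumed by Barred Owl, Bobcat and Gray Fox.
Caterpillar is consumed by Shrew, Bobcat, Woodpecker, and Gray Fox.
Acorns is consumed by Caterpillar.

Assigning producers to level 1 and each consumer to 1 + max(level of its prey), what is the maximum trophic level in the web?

Producers (level 1): Acorns, Maple Seeds.
Acorns → Caterpillar → Woodpecker → Bobcat gives Bobcat level 4.
No species has a prey at level 4, so no species reaches level 5.

4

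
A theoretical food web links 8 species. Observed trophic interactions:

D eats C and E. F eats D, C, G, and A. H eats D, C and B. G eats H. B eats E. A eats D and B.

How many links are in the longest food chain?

One longest chain: E → B → H → G → F.
It has 5 species and 4 links.

4 links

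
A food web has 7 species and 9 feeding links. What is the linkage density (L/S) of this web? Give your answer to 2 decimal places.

L/S = 1.29

There are L = 9 links among S = 7 species.
L/S = 9/7 = 1.2857 ≈ 1.29.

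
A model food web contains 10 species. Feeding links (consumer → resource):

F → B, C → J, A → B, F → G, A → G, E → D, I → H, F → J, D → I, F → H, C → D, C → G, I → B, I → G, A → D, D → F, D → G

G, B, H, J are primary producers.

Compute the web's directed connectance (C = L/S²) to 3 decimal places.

C = 0.170

The web has S = 10 species and L = 17 feeding links.
C = L / S² = 17 / 100 = 0.1700 ≈ 0.170.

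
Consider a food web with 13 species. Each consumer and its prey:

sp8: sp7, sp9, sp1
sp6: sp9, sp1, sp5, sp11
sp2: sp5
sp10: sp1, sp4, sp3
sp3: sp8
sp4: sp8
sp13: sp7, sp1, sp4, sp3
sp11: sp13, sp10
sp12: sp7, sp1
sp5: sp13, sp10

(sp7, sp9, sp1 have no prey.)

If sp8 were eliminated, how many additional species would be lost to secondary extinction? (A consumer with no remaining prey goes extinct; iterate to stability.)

2

Remove sp8.
Round 1: sp4 (all prey gone), sp3 (all prey gone) → extinct.
No further losses. Total secondary extinctions: 2.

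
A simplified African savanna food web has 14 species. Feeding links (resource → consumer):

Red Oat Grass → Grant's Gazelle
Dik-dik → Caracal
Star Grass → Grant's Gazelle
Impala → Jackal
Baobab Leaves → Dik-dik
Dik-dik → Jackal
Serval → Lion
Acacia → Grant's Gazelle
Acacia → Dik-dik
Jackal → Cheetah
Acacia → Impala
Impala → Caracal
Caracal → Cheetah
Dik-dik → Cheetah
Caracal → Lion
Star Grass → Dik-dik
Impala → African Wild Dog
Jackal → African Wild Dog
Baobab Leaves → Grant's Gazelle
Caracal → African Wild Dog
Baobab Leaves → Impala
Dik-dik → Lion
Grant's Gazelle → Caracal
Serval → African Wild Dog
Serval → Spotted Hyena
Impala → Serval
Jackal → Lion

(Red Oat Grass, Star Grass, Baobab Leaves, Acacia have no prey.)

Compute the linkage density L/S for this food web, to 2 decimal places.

L/S = 1.93

There are L = 27 links among S = 14 species.
L/S = 27/14 = 1.9286 ≈ 1.93.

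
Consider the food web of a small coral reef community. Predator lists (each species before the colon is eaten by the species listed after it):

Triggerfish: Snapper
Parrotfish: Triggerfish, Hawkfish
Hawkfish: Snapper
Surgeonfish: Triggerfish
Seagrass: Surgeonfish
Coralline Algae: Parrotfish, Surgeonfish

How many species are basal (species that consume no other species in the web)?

2

Basal species (no prey listed): Seagrass, Coralline Algae.
Count: 2.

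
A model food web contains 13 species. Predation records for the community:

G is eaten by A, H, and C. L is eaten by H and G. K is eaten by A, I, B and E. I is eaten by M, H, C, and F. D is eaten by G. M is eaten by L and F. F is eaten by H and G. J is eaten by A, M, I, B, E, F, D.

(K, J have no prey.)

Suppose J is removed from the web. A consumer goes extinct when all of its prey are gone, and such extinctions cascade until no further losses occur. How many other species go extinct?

1

Remove J.
Round 1: D (all prey gone) → extinct.
No further losses. Total secondary extinctions: 1.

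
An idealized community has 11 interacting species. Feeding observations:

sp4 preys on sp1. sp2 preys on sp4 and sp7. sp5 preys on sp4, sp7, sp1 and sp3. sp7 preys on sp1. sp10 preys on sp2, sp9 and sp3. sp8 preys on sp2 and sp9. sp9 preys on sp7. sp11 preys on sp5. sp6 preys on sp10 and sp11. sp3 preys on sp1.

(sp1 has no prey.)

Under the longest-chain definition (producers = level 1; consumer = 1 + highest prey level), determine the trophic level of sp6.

sp1 is a producer → level 1.
sp7 eats sp1 → level 2.
sp5 eats sp7 (level 2); other prey at levels: sp1 1, sp3 2, sp4 2 → level 3.
sp11 eats sp5 → level 4.
sp6 eats sp11 (level 4); other prey at levels: sp10 4 → level 5.

Trophic level 5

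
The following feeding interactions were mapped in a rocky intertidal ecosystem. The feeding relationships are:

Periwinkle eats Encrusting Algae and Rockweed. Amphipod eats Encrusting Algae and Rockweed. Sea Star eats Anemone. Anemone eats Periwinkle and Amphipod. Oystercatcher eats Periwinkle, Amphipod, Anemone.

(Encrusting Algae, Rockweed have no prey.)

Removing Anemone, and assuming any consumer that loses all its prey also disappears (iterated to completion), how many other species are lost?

1

Remove Anemone.
Round 1: Sea Star (all prey gone) → extinct.
No further losses. Total secondary extinctions: 1.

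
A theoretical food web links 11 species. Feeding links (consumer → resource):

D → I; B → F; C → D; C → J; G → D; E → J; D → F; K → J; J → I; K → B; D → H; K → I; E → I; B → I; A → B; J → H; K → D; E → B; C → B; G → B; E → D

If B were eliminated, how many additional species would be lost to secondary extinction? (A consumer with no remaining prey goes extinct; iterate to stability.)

1

Remove B.
Round 1: A (all prey gone) → extinct.
No further losses. Total secondary extinctions: 1.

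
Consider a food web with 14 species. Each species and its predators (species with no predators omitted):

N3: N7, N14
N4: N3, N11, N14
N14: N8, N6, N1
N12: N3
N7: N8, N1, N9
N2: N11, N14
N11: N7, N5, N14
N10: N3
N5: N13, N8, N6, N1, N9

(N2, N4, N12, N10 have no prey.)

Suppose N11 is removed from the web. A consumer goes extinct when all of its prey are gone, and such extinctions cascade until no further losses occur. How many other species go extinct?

Remove N11.
Round 1: N5 (all prey gone) → extinct.
Round 2: N13 (all prey gone) → extinct.
No further losses. Total secondary extinctions: 2.

2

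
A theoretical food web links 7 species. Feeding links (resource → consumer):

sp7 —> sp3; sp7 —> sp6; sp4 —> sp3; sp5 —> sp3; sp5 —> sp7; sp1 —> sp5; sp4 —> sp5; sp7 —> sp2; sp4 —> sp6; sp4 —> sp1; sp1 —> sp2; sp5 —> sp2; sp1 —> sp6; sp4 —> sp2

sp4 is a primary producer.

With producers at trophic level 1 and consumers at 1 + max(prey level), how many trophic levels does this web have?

5

Producers (level 1): sp4.
sp4 → sp1 → sp5 → sp7 → sp6 gives sp6 level 5.
No species has a prey at level 5, so no species reaches level 6.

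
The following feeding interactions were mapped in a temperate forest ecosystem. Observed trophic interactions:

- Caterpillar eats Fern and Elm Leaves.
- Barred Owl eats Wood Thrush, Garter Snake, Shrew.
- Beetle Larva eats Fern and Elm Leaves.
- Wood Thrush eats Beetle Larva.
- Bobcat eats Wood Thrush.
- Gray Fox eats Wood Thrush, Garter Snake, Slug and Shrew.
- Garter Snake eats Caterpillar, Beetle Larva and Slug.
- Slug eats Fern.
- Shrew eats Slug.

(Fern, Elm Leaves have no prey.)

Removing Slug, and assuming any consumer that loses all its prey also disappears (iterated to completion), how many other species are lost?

1

Remove Slug.
Round 1: Shrew (all prey gone) → extinct.
No further losses. Total secondary extinctions: 1.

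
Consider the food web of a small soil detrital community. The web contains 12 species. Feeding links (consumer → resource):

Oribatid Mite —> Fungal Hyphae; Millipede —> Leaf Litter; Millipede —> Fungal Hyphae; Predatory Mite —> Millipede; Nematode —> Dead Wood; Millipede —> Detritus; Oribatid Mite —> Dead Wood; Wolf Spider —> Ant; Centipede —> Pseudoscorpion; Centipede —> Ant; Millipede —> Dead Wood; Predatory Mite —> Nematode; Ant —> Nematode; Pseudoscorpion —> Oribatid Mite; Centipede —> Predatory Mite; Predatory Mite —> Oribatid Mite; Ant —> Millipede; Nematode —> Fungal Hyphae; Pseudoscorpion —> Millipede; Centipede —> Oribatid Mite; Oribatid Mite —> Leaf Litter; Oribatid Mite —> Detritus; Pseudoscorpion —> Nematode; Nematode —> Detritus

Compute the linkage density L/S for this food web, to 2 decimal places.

There are L = 24 links among S = 12 species.
L/S = 24/12 = 2.0000 ≈ 2.00.

L/S = 2.00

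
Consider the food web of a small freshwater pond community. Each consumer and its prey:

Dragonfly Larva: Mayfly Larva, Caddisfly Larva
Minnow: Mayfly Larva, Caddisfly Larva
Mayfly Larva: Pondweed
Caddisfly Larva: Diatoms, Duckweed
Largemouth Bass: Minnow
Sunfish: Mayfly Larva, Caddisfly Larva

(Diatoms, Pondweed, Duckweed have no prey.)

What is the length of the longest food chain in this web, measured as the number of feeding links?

3 links

One longest chain: Pondweed → Mayfly Larva → Minnow → Largemouth Bass.
It has 4 species and 3 links.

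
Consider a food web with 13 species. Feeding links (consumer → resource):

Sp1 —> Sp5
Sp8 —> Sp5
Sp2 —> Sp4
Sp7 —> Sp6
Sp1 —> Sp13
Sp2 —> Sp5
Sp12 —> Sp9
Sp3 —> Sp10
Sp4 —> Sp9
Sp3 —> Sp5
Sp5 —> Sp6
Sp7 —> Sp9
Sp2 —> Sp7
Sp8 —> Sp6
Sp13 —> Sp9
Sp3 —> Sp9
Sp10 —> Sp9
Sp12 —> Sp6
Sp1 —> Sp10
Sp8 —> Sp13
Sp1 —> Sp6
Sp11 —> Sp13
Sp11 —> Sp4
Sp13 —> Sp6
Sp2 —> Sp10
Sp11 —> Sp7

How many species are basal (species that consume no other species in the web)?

2

Basal species (no prey listed): Sp6, Sp9.
Count: 2.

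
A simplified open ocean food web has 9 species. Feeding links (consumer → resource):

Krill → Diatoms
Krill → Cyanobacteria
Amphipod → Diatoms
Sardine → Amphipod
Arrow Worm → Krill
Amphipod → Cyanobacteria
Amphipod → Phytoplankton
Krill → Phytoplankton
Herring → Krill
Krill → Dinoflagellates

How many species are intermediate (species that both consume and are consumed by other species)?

2

Intermediate species (has both prey and predators): Krill, Amphipod.
Count: 2.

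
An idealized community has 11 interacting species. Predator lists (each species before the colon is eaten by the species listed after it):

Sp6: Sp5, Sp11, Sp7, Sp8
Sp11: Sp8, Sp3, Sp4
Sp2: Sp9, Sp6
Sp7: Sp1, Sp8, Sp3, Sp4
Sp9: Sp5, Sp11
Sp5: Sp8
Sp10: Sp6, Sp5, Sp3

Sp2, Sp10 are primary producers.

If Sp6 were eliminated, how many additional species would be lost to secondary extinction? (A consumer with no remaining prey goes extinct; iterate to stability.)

2

Remove Sp6.
Round 1: Sp7 (all prey gone) → extinct.
Round 2: Sp1 (all prey gone) → extinct.
No further losses. Total secondary extinctions: 2.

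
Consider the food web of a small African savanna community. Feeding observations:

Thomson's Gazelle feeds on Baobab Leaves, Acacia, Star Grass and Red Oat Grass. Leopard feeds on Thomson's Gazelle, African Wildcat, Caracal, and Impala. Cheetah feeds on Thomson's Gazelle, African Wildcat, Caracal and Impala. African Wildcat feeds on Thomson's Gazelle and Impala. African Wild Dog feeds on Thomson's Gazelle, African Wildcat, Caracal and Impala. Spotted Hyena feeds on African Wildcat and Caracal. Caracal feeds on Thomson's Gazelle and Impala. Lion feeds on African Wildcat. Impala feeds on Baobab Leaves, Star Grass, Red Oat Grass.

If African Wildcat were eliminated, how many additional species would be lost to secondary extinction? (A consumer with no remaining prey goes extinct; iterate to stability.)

1

Remove African Wildcat.
Round 1: Lion (all prey gone) → extinct.
No further losses. Total secondary extinctions: 1.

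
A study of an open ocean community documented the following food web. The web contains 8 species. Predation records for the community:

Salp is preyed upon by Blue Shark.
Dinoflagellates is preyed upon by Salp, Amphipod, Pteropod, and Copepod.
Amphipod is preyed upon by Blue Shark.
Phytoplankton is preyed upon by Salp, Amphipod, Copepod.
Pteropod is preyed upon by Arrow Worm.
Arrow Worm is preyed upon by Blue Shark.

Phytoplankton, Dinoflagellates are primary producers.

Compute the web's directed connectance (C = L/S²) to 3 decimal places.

The web has S = 8 species and L = 11 feeding links.
C = L / S² = 11 / 64 = 0.1719 ≈ 0.172.

C = 0.172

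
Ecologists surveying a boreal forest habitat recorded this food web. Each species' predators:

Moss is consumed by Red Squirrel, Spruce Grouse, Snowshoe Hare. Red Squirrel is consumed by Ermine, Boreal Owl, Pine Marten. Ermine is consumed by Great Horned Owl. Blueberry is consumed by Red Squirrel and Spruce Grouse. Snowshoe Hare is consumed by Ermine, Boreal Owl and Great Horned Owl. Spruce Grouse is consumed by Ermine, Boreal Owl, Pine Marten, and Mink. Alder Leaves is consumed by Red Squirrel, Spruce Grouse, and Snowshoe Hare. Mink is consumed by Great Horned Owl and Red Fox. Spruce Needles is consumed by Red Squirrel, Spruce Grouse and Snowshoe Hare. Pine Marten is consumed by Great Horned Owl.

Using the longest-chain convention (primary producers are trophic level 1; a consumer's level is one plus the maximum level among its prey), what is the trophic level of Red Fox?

Alder Leaves is a producer → level 1.
Spruce Grouse eats Alder Leaves (level 1); other prey at levels: Blueberry 1, Moss 1, Spruce Needles 1 → level 2.
Mink eats Spruce Grouse → level 3.
Red Fox eats Mink → level 4.

Trophic level 4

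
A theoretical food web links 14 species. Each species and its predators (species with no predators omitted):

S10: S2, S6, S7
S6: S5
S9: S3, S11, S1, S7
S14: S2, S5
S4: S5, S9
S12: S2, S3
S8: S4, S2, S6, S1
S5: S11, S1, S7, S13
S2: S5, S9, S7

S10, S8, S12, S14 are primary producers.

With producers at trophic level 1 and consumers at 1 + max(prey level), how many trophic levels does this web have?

Producers (level 1): S10, S8, S12, S14.
S8 → S4 → S9 → S7 gives S7 level 4.
No species has a prey at level 4, so no species reaches level 5.

4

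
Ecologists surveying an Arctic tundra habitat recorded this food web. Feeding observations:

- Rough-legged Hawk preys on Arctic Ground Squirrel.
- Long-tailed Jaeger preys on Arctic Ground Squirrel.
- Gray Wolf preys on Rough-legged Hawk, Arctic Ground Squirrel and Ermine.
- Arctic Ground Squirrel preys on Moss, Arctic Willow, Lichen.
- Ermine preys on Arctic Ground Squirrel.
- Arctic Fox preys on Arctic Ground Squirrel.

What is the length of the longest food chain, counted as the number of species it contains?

One longest chain: Arctic Willow → Arctic Ground Squirrel → Ermine → Gray Wolf.
It has 4 species and 3 links.

4 species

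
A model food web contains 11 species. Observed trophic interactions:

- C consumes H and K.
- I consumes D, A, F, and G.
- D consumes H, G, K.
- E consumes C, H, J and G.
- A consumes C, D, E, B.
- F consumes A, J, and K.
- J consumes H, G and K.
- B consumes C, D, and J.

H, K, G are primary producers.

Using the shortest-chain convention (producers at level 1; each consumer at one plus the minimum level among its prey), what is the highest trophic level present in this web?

Producers (level 1): H, K, G.
Following each consumer down to its lowest-level prey: H → C → B (levels 1 through 3).
All prey of B (C 2, J 2, D 2) are at level 2 or above, so B is at level 1 + 2 = 3.
Every consumer has at least one prey at level 2 or below, so none exceeds level 3.

3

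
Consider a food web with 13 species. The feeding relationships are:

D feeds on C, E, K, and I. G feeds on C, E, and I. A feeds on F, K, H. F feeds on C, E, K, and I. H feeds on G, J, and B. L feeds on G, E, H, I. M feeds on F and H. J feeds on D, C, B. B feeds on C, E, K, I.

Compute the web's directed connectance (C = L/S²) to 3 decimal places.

The web has S = 13 species and L = 30 feeding links.
C = L / S² = 30 / 169 = 0.1775 ≈ 0.178.

C = 0.178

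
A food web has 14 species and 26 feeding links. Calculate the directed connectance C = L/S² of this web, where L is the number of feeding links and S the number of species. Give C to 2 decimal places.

The web has S = 14 species and L = 26 feeding links.
C = L / S² = 26 / 196 = 0.1327 ≈ 0.13.

C = 0.13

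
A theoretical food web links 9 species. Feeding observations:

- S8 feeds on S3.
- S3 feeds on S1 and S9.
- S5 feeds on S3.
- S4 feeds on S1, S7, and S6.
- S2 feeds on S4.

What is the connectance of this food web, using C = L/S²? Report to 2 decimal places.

The web has S = 9 species and L = 8 feeding links.
C = L / S² = 8 / 81 = 0.0988 ≈ 0.10.

C = 0.10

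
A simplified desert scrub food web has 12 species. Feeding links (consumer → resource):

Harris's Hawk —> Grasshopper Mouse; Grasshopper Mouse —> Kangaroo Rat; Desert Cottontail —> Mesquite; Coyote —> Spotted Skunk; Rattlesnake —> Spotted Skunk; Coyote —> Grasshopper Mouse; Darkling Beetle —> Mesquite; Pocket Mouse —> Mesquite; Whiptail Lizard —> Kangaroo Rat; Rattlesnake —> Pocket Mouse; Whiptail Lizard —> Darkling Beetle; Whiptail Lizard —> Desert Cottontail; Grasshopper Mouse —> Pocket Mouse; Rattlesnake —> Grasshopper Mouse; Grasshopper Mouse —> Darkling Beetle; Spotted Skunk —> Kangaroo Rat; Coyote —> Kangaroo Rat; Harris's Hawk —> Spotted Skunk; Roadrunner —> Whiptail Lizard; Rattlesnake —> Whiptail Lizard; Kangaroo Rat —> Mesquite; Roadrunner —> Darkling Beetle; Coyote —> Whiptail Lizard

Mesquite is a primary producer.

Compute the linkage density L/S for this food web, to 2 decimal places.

There are L = 23 links among S = 12 species.
L/S = 23/12 = 1.9167 ≈ 1.92.

L/S = 1.92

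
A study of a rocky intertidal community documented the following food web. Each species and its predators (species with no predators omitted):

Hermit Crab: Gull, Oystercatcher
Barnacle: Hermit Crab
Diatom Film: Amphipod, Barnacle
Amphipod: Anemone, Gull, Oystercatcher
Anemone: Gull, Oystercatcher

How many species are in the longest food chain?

One longest chain: Diatom Film → Barnacle → Hermit Crab → Gull.
It has 4 species and 3 links.

4 species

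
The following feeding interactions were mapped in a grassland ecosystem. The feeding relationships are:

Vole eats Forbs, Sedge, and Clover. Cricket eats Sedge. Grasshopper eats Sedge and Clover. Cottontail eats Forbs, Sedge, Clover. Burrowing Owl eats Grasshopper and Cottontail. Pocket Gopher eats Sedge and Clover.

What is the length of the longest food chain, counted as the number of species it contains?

3 species

One longest chain: Forbs → Cottontail → Burrowing Owl.
It has 3 species and 2 links.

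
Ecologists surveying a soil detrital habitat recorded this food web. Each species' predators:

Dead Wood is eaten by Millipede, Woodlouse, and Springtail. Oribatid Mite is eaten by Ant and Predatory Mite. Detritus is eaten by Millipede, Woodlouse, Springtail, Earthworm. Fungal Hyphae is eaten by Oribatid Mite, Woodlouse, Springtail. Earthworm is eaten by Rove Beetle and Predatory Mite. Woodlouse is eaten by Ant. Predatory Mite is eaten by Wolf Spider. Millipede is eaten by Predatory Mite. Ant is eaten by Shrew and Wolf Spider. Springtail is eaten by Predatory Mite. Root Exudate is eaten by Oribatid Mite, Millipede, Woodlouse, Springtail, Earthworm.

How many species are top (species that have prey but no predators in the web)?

3

Top species (has prey, but nothing eats it): Rove Beetle, Wolf Spider, Shrew.
Count: 3.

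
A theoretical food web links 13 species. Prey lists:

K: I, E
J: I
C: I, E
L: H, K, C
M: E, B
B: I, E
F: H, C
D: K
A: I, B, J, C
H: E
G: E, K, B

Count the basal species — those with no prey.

2

Basal species (no prey listed): I, E.
Count: 2.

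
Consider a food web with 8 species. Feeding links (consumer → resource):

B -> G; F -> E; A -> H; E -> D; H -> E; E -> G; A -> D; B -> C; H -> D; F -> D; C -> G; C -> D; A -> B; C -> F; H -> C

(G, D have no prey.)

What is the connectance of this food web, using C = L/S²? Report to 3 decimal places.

C = 0.234

The web has S = 8 species and L = 15 feeding links.
C = L / S² = 15 / 64 = 0.2344 ≈ 0.234.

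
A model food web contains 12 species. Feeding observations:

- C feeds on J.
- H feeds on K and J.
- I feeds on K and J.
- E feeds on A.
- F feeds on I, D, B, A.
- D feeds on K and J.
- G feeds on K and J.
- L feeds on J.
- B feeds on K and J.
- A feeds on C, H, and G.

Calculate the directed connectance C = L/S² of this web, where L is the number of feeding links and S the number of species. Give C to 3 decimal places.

C = 0.139

The web has S = 12 species and L = 20 feeding links.
C = L / S² = 20 / 144 = 0.1389 ≈ 0.139.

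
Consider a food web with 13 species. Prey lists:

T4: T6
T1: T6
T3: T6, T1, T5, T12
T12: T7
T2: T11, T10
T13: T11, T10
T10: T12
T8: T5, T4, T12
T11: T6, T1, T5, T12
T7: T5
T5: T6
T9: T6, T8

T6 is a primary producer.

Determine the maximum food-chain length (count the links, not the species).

5 links

One longest chain: T6 → T5 → T7 → T12 → T10 → T13.
It has 6 species and 5 links.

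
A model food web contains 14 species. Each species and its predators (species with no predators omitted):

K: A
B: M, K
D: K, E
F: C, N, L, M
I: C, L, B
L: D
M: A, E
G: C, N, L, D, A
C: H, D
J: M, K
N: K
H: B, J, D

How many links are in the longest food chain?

5 links

One longest chain: I → C → H → J → M → A.
It has 6 species and 5 links.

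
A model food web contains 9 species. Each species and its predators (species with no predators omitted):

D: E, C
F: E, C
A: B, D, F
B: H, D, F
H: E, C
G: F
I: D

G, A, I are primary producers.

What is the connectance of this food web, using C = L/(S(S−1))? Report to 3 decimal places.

C = 0.194

The web has S = 9 species and L = 14 feeding links.
C = L / (S(S−1)) = 14 / 72 = 0.1944 ≈ 0.194.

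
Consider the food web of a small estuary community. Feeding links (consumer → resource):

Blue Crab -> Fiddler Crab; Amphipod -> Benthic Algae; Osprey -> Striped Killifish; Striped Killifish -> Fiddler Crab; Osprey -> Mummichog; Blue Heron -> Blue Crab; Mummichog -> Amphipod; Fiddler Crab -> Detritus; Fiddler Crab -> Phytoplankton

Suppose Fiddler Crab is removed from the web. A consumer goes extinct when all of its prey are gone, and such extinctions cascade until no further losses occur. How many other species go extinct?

3

Remove Fiddler Crab.
Round 1: Blue Crab (all prey gone), Striped Killifish (all prey gone) → extinct.
Round 2: Blue Heron (all prey gone) → extinct.
No further losses. Total secondary extinctions: 3.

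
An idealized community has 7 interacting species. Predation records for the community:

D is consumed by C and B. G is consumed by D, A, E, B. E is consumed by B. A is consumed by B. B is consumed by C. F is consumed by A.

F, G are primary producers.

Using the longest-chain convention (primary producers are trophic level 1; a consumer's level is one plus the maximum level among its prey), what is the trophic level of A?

Trophic level 2

F is a producer → level 1.
A eats F (level 1); other prey at levels: G 1 → level 2.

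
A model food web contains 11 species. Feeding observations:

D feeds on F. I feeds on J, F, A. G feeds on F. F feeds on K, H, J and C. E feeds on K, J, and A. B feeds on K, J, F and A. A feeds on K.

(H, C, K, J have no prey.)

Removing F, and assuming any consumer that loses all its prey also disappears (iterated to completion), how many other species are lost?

Remove F.
Round 1: G (all prey gone), D (all prey gone) → extinct.
No further losses. Total secondary extinctions: 2.

2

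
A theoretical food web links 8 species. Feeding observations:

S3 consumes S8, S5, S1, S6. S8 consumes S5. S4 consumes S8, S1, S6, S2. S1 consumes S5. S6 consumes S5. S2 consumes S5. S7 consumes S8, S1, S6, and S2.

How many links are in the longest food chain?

2 links

One longest chain: S5 → S1 → S4.
It has 3 species and 2 links.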